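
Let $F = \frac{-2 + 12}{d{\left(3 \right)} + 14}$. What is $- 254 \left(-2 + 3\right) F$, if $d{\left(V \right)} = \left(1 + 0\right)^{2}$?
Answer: $- \frac{508}{3} \approx -169.33$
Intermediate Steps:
$d{\left(V \right)} = 1$ ($d{\left(V \right)} = 1^{2} = 1$)
$F = \frac{2}{3}$ ($F = \frac{-2 + 12}{1 + 14} = \frac{10}{15} = 10 \cdot \frac{1}{15} = \frac{2}{3} \approx 0.66667$)
$- 254 \left(-2 + 3\right) F = - 254 \left(-2 + 3\right) \frac{2}{3} = - 254 \cdot 1 \cdot \frac{2}{3} = \left(-254\right) \frac{2}{3} = - \frac{508}{3}$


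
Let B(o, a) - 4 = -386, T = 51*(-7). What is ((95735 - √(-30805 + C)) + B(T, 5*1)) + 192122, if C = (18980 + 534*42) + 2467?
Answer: 287475 - √13070 ≈ 2.8736e+5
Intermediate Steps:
T = -357
C = 43875 (C = (18980 + 22428) + 2467 = 41408 + 2467 = 43875)
B(o, a) = -382 (B(o, a) = 4 - 386 = -382)
((95735 - √(-30805 + C)) + B(T, 5*1)) + 192122 = ((95735 - √(-30805 + 43875)) - 382) + 192122 = ((95735 - √13070) - 382) + 192122 = (95353 - √13070) + 192122 = 287475 - √13070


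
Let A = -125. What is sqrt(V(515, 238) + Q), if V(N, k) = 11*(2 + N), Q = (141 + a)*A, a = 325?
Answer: I*sqrt(52563) ≈ 229.27*I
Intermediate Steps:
Q = -58250 (Q = (141 + 325)*(-125) = 466*(-125) = -58250)
V(N, k) = 22 + 11*N
sqrt(V(515, 238) + Q) = sqrt((22 + 11*515) - 58250) = sqrt((22 + 5665) - 58250) = sqrt(5687 - 58250) = sqrt(-52563) = I*sqrt(52563)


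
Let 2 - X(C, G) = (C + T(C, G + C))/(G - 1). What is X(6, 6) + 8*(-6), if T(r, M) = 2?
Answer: -238/5 ≈ -47.600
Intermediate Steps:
X(C, G) = 2 - (2 + C)/(-1 + G) (X(C, G) = 2 - (C + 2)/(G - 1) = 2 - (2 + C)/(-1 + G))
X(6, 6) + 8*(-6) = (-4 - 1*6 + 2*6)/(-1 + 6) + 8*(-6) = (-4 - 6 + 12)/5 - 48 = (⅕)*2 - 48 = ⅖ - 48 = -238/5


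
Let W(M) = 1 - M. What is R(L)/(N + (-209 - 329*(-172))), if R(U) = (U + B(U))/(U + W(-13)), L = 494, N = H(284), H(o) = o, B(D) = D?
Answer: 247/7196201 ≈ 3.4324e-5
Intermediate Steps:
N = 284
R(U) = 2*U/(14 + U) (R(U) = (U + U)/(U + (1 - 1*(-13))) = (2*U)/(U + (1 + 13)) = (2*U)/(U + 14) = (2*U)/(14 + U) = 2*U/(14 + U))
R(L)/(N + (-209 - 329*(-172))) = (2*494/(14 + 494))/(284 + (-209 - 329*(-172))) = (2*494/508)/(284 + (-209 + 56588)) = (2*494*(1/508))/(284 + 56379) = (247/127)/56663 = (247/127)*(1/56663) = 247/7196201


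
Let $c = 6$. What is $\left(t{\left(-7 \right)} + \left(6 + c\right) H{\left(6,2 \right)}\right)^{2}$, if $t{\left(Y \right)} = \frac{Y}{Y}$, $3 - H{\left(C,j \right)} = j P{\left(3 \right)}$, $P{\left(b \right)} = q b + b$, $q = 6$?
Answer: $218089$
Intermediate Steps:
$P{\left(b \right)} = 7 b$ ($P{\left(b \right)} = 6 b + b = 7 b$)
$H{\left(C,j \right)} = 3 - 21 j$ ($H{\left(C,j \right)} = 3 - j 7 \cdot 3 = 3 - j 21 = 3 - 21 j$)
$t{\left(Y \right)} = 1$
$\left(t{\left(-7 \right)} + \left(6 + c\right) H{\left(6,2 \right)}\right)^{2} = \left(1 + \left(6 + 6\right) \left(3 - 42\right)\right)^{2} = \left(1 + 12 \left(3 - 42\right)\right)^{2} = \left(1 + 12 \left(-39\right)\right)^{2} = \left(1 - 468\right)^{2} = \left(-467\right)^{2} = 218089$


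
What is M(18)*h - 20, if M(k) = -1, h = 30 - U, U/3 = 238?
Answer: 664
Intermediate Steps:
U = 714 (U = 3*238 = 714)
h = -684 (h = 30 - 1*714 = 30 - 714 = -684)
M(18)*h - 20 = -1*(-684) - 20 = 684 - 20 = 664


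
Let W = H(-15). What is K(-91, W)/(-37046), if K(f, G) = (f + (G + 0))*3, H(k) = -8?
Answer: 297/37046 ≈ 0.0080171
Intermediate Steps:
W = -8
K(f, G) = 3*G + 3*f (K(f, G) = (f + G)*3 = (G + f)*3 = 3*G + 3*f)
K(-91, W)/(-37046) = (3*(-8) + 3*(-91))/(-37046) = (-24 - 273)*(-1/37046) = -297*(-1/37046) = 297/37046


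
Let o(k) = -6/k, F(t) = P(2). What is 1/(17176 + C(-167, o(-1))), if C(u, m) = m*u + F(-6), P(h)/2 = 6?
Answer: 1/16186 ≈ 6.1782e-5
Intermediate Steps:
P(h) = 12 (P(h) = 2*6 = 12)
F(t) = 12
C(u, m) = 12 + m*u (C(u, m) = m*u + 12 = 12 + m*u)
1/(17176 + C(-167, o(-1))) = 1/(17176 + (12 - 6/(-1)*(-167))) = 1/(17176 + (12 - 6*(-1)*(-167))) = 1/(17176 + (12 + 6*(-167))) = 1/(17176 + (12 - 1002)) = 1/(17176 - 990) = 1/16186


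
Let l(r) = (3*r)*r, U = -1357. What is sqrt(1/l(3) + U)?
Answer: I*sqrt(109914)/9 ≈ 36.837*I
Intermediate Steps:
l(r) = 3*r**2
sqrt(1/l(3) + U) = sqrt(1/(3*3**2) - 1357) = sqrt(1/(3*9) - 1357) = sqrt(1/27 - 1357) = sqrt(-36638/27) = I*sqrt(109914)/9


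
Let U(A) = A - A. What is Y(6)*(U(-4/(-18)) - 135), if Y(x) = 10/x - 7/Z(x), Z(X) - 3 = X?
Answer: -120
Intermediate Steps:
Z(X) = 3 + X
U(A) = 0
Y(x) = -7/(3 + x) + 10/x (Y(x) = 10/x - 7/(3 + x) = -7/(3 + x) + 10/x)
Y(6)*(U(-4/(-18)) - 135) = (3*(10 + 6)/(6*(3 + 6)))*(0 - 135) = (3*(1/6)*16/9)*(-135) = (3*(1/6)*(1/9)*16)*(-135) = (8/9)*(-135) = -120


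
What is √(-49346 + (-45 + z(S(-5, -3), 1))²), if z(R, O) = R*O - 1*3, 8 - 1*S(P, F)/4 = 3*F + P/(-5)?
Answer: I*√49090 ≈ 221.56*I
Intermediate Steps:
S(P, F) = 32 - 12*F + 4*P/5 (S(P, F) = 32 - 4*(3*F + P/(-5)) = 32 - 4*(3*F + P*(-⅕)) = 32 - 4*(3*F - P/5) = 32 + (-12*F + 4*P/5) = 32 - 12*F + 4*P/5)
z(R, O) = -3 + O*R (z(R, O) = O*R - 3 = -3 + O*R)
√(-49346 + (-45 + z(S(-5, -3), 1))²) = √(-49346 + (-45 + (-3 + 1*(32 - 12*(-3) + (⅘)*(-5))))²) = √(-49346 + (-45 + (-3 + 1*(32 + 36 - 4)))²) = √(-49346 + (-45 + (-3 + 1*64))²) = √(-49346 + (-45 + (-3 + 64))²) = √(-49346 + (-45 + 61)²) = √(-49346 + 16²) = √(-49346 + 256) = √(-49090) = I*√49090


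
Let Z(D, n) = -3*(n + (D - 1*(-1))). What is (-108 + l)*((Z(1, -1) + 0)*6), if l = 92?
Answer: 288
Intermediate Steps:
Z(D, n) = -3 - 3*D - 3*n (Z(D, n) = -3*(n + (D + 1)) = -3*(n + (1 + D)) = -3*(1 + D + n) = -3 - 3*D - 3*n)
(-108 + l)*((Z(1, -1) + 0)*6) = (-108 + 92)*(((-3 - 3*1 - 3*(-1)) + 0)*6) = -16*((-3 - 3 + 3) + 0)*6 = -16*(-3 + 0)*6 = -(-48)*6 = -16*(-18) = 288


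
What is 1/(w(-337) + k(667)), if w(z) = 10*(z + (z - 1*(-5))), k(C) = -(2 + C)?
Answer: -1/7359 ≈ -0.00013589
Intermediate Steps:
k(C) = -2 - C
w(z) = 50 + 20*z (w(z) = 10*(z + (z + 5)) = 10*(z + (5 + z)) = 10*(5 + 2*z) = 50 + 20*z)
1/(w(-337) + k(667)) = 1/((50 + 20*(-337)) + (-2 - 1*667)) = 1/((50 - 6740) + (-2 - 667)) = 1/(-6690 - 669) = 1/(-7359) = -1/7359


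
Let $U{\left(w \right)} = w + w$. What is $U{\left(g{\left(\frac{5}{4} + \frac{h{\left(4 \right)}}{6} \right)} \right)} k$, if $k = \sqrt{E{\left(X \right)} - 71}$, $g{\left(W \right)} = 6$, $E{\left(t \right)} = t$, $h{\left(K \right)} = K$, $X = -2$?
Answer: $12 i \sqrt{73} \approx 102.53 i$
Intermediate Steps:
$k = i \sqrt{73}$ ($k = \sqrt{-2 - 71} = \sqrt{-73} = i \sqrt{73} \approx 8.544 i$)
$U{\left(w \right)} = 2 w$
$U{\left(g{\left(\frac{5}{4} + \frac{h{\left(4 \right)}}{6} \right)} \right)} k = 2 \cdot 6 i \sqrt{73} = 12 i \sqrt{73}$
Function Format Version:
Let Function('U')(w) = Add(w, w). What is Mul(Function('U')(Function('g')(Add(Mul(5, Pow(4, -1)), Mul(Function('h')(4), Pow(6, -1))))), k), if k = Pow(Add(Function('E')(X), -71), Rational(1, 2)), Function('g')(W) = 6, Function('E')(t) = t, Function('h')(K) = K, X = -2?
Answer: Mul(12, I, Pow(73, Rational(1, 2))) ≈ Mul(102.53, I)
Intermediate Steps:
k = Mul(I, Pow(73, Rational(1, 2))) (k = Pow(Add(-2, -71), Rational(1, 2)) = Pow(-73, Rational(1, 2)) = Mul(I, Pow(73, Rational(1, 2))) ≈ Mul(8.5440, I))
Function('U')(w) = Mul(2, w)
Mul(Function('U')(Function('g')(Add(Mul(5, Pow(4, -1)), Mul(Function('h')(4), Pow(6, -1))))), k) = Mul(Mul(2, 6), Mul(I, Pow(73, Rational(1, 2)))) = Mul(12, Mul(I, Pow(73, Rational(1, 2)))) = Mul(12, I, Pow(73, Rational(1, 2)))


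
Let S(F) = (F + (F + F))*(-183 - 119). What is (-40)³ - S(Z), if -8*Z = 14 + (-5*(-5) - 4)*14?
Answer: -98881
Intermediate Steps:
Z = -77/2 (Z = -(14 + (-5*(-5) - 4)*14)/8 = -(14 + (25 - 4)*14)/8 = -(14 + 21*14)/8 = -(14 + 294)/8 = -⅛*308 = -77/2 ≈ -38.500)
S(F) = -906*F (S(F) = (F + 2*F)*(-302) = (3*F)*(-302) = -906*F)
(-40)³ - S(Z) = (-40)³ - (-906)*(-77)/2 = -64000 - 1*34881 = -64000 - 34881 = -98881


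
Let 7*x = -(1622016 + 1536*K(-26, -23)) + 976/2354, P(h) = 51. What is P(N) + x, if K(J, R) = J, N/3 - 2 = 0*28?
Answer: -1861687483/8239 ≈ -2.2596e+5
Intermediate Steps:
N = 6 (N = 6 + 3*(0*28) = 6 + 3*0 = 6 + 0 = 6)
x = -1862107672/8239 (x = (-1536/(1/(1056 - 26)) + 976/2354)/7 = (-1536/(1/1030) + 976*(1/2354))/7 = (-1536/1/1030 + 488/1177)/7 = (-1536*1030 + 488/1177)/7 = (-1582080 + 488/1177)/7 = (⅐)*(-1862107672/1177) = -1862107672/8239 ≈ -2.2601e+5)
P(N) + x = 51 - 1862107672/8239 = -1861687483/8239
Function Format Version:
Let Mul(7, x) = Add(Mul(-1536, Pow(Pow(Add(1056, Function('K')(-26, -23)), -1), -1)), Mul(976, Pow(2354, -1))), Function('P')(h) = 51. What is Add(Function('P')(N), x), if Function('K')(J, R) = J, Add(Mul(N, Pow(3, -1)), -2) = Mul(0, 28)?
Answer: Rational(-1861687483, 8239) ≈ -2.2596e+5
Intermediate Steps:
N = 6 (N = Add(6, Mul(3, Mul(0, 28))) = Add(6, Mul(3, 0)) = Add(6, 0) = 6)
x = Rational(-1862107672, 8239) (x = Mul(Rational(1, 7), Add(Mul(-1536, Pow(Pow(Add(1056, -26), -1), -1)), Mul(976, Pow(2354, -1)))) = Mul(Rational(1, 7), Add(Mul(-1536, Pow(Pow(1030, -1), -1)), Mul(976, Rational(1, 2354)))) = Mul(Rational(1, 7), Add(Mul(-1536, Pow(Rational(1, 1030), -1)), Rational(488, 1177))) = Mul(Rational(1, 7), Add(Mul(-1536, 1030), Rational(488, 1177))) = Mul(Rational(1, 7), Add(-1582080, Rational(488, 1177))) = Mul(Rational(1, 7), Rational(-1862107672, 1177)) = Rational(-1862107672, 8239) ≈ -2.2601e+5)
Add(Function('P')(N), x) = Add(51, Rational(-1862107672, 8239)) = Rational(-1861687483, 8239)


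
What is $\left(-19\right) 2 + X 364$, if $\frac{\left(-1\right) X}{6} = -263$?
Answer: $574354$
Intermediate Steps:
$X = 1578$ ($X = \left(-6\right) \left(-263\right) = 1578$)
$\left(-19\right) 2 + X 364 = \left(-19\right) 2 + 1578 \cdot 364 = -38 + 574392 = 574354$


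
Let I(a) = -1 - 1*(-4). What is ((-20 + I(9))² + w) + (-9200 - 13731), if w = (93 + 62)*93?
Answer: -8227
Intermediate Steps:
I(a) = 3 (I(a) = -1 + 4 = 3)
w = 14415 (w = 155*93 = 14415)
((-20 + I(9))² + w) + (-9200 - 13731) = ((-20 + 3)² + 14415) + (-9200 - 13731) = ((-17)² + 14415) - 22931 = (289 + 14415) - 22931 = 14704 - 22931 = -8227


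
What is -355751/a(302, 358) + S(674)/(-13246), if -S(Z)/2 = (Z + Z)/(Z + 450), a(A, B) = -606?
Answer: 662075227535/1127804178 ≈ 587.05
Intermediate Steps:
S(Z) = -4*Z/(450 + Z) (S(Z) = -2*(Z + Z)/(Z + 450) = -2*2*Z/(450 + Z) = -4*Z/(450 + Z))
-355751/a(302, 358) + S(674)/(-13246) = -355751/(-606) - 4*674/(450 + 674)/(-13246) = -355751*(-1/606) - 4*674/1124*(-1/13246) = 355751/606 - 4*674*1/1124*(-1/13246) = 355751/606 - 674/281*(-1/13246) = 355751/606 + 337/1861063 = 662075227535/1127804178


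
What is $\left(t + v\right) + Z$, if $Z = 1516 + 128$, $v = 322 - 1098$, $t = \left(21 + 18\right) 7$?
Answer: $1141$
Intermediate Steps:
$t = 273$ ($t = 39 \cdot 7 = 273$)
$v = -776$ ($v = 322 - 1098 = -776$)
$Z = 1644$
$\left(t + v\right) + Z = \left(273 - 776\right) + 1644 = -503 + 1644 = 1141$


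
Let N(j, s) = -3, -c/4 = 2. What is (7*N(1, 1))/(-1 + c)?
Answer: 7/3 ≈ 2.3333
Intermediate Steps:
c = -8 (c = -4*2 = -8)
(7*N(1, 1))/(-1 + c) = (7*(-3))/(-1 - 8) = -21/(-9) = -21*(-⅑) = 7/3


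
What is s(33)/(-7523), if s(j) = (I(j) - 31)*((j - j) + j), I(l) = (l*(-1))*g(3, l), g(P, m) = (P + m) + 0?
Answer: 40227/7523 ≈ 5.3472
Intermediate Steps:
g(P, m) = P + m
I(l) = -l*(3 + l) (I(l) = (l*(-1))*(3 + l) = (-l)*(3 + l) = -l*(3 + l))
s(j) = j*(-31 - j*(3 + j)) (s(j) = (-j*(3 + j) - 31)*((j - j) + j) = (-31 - j*(3 + j))*(0 + j) = (-31 - j*(3 + j))*j = j*(-31 - j*(3 + j)))
s(33)/(-7523) = -1*33*(31 + 33*(3 + 33))/(-7523) = -1*33*(31 + 33*36)*(-1/7523) = -1*33*(31 + 1188)*(-1/7523) = -1*33*1219*(-1/7523) = -40227*(-1/7523) = 40227/7523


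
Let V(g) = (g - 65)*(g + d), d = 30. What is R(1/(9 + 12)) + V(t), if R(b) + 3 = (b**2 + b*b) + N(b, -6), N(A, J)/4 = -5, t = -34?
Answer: 164495/441 ≈ 373.00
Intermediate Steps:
N(A, J) = -20 (N(A, J) = 4*(-5) = -20)
R(b) = -23 + 2*b**2 (R(b) = -3 + ((b**2 + b*b) - 20) = -3 + ((b**2 + b**2) - 20) = -3 + (2*b**2 - 20) = -3 + (-20 + 2*b**2) = -23 + 2*b**2)
V(g) = (-65 + g)*(30 + g) (V(g) = (g - 65)*(g + 30) = (-65 + g)*(30 + g))
R(1/(9 + 12)) + V(t) = (-23 + 2*(1/(9 + 12))**2) + (-1950 + (-34)**2 - 35*(-34)) = (-23 + 2*(1/21)**2) + (-1950 + 1156 + 1190) = (-23 + 2*(1/21)**2) + 396 = (-23 + 2*(1/441)) + 396 = (-23 + 2/441) + 396 = -10141/441 + 396 = 164495/441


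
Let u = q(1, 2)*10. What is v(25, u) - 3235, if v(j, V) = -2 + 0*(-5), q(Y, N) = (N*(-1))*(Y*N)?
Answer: -3237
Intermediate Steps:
q(Y, N) = -Y*N² (q(Y, N) = (-N)*(N*Y) = -Y*N²)
u = -40 (u = -1*1*2²*10 = -1*1*4*10 = -4*10 = -40)
v(j, V) = -2 (v(j, V) = -2 + 0 = -2)
v(25, u) - 3235 = -2 - 3235 = -3237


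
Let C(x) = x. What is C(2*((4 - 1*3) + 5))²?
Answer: 144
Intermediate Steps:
C(2*((4 - 1*3) + 5))² = (2*((4 - 1*3) + 5))² = (2*((4 - 3) + 5))² = (2*(1 + 5))² = (2*6)² = 12² = 144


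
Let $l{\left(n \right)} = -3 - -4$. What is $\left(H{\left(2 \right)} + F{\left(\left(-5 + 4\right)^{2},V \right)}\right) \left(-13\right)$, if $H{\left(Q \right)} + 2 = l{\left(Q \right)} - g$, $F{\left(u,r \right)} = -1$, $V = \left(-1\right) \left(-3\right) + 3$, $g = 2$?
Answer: $52$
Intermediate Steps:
$V = 6$ ($V = 3 + 3 = 6$)
$l{\left(n \right)} = 1$ ($l{\left(n \right)} = -3 + 4 = 1$)
$H{\left(Q \right)} = -3$ ($H{\left(Q \right)} = -2 + \left(1 - 2\right) = -2 - 1 = -3$)
$\left(H{\left(2 \right)} + F{\left(\left(-5 + 4\right)^{2},V \right)}\right) \left(-13\right) = \left(-3 - 1\right) \left(-13\right) = \left(-4\right) \left(-13\right) = 52$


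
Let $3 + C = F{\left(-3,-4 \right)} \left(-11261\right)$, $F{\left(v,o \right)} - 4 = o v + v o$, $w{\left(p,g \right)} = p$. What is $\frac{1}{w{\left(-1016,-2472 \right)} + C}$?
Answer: $- \frac{1}{316327} \approx -3.1613 \cdot 10^{-6}$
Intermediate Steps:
$F{\left(v,o \right)} = 4 + 2 o v$ ($F{\left(v,o \right)} = 4 + \left(o v + v o\right) = 4 + \left(o v + o v\right) = 4 + 2 o v$)
$C = -315311$ ($C = -3 + \left(4 + 2 \left(-4\right) \left(-3\right)\right) \left(-11261\right) = -3 + \left(4 + 24\right) \left(-11261\right) = -3 + 28 \left(-11261\right) = -3 - 315308 = -315311$)
$\frac{1}{w{\left(-1016,-2472 \right)} + C} = \frac{1}{-1016 - 315311} = \frac{1}{-316327} = - \frac{1}{316327}$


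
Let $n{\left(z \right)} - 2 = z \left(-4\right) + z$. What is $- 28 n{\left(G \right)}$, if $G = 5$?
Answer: $364$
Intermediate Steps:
$n{\left(z \right)} = 2 - 3 z$ ($n{\left(z \right)} = 2 + \left(z \left(-4\right) + z\right) = 2 + \left(- 4 z + z\right) = 2 - 3 z$)
$- 28 n{\left(G \right)} = - 28 \left(2 - 15\right) = \left(-28\right) \left(-13\right) = 364$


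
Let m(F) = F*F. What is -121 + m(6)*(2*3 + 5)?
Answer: 275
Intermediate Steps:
m(F) = F²
-121 + m(6)*(2*3 + 5) = -121 + 6²*(2*3 + 5) = -121 + 36*(6 + 5) = -121 + 36*11 = -121 + 396 = 275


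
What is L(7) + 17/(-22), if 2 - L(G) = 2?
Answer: -17/22 ≈ -0.77273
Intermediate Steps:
L(G) = 0 (L(G) = 2 - 1*2 = 2 - 2 = 0)
L(7) + 17/(-22) = 0 + 17/(-22) = 0 + 17*(-1/22) = 0 - 17/22 = -17/22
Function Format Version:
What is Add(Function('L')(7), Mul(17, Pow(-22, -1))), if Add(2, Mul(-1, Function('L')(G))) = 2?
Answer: Rational(-17, 22) ≈ -0.77273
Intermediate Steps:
Function('L')(G) = 0 (Function('L')(G) = Add(2, Mul(-1, 2)) = Add(2, -2) = 0)
Add(Function('L')(7), Mul(17, Pow(-22, -1))) = Add(0, Mul(17, Pow(-22, -1))) = Add(0, Mul(17, Rational(-1, 22))) = Add(0, Rational(-17, 22)) = Rational(-17, 22)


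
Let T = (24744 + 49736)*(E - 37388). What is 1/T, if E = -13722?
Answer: -1/3806672800 ≈ -2.6270e-10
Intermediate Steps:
T = -3806672800 (T = (24744 + 49736)*(-13722 - 37388) = 74480*(-51110) = -3806672800)
1/T = 1/(-3806672800) = -1/3806672800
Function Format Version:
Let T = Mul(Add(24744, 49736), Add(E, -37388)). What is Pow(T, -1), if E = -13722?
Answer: Rational(-1, 3806672800) ≈ -2.6270e-10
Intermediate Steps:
T = -3806672800 (T = Mul(Add(24744, 49736), Add(-13722, -37388)) = Mul(74480, -51110) = -3806672800)
Pow(T, -1) = Pow(-3806672800, -1) = Rational(-1, 3806672800)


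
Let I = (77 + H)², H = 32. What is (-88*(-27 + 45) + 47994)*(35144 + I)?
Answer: 2182430250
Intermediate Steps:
I = 11881 (I = (77 + 32)² = 109² = 11881)
(-88*(-27 + 45) + 47994)*(35144 + I) = (-88*(-27 + 45) + 47994)*(35144 + 11881) = (-88*18 + 47994)*47025 = (-1584 + 47994)*47025 = 46410*47025 = 2182430250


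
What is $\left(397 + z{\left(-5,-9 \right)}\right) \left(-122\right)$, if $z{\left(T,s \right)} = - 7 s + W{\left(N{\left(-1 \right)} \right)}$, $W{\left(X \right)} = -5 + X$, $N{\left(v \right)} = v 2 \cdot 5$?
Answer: $-54290$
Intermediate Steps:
$N{\left(v \right)} = 10 v$ ($N{\left(v \right)} = 2 v 5 = 10 v$)
$z{\left(T,s \right)} = -15 - 7 s$ ($z{\left(T,s \right)} = - 7 s + \left(-5 + 10 \left(-1\right)\right) = - 7 s - 15 = -15 - 7 s$)
$\left(397 + z{\left(-5,-9 \right)}\right) \left(-122\right) = \left(397 - -48\right) \left(-122\right) = \left(397 + \left(-15 + 63\right)\right) \left(-122\right) = \left(397 + 48\right) \left(-122\right) = 445 \left(-122\right) = -54290$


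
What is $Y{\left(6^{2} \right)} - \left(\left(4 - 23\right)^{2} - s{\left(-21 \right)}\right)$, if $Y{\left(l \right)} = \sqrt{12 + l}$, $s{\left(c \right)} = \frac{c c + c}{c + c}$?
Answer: $-371 + 4 \sqrt{3} \approx -364.07$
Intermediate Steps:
$s{\left(c \right)} = \frac{c + c^{2}}{2 c}$ ($s{\left(c \right)} = \frac{c^{2} + c}{2 c} = \left(c + c^{2}\right) \frac{1}{2 c} = \frac{c + c^{2}}{2 c}$)
$Y{\left(6^{2} \right)} - \left(\left(4 - 23\right)^{2} - s{\left(-21 \right)}\right) = \sqrt{12 + 6^{2}} - \left(\left(4 - 23\right)^{2} - \left(\frac{1}{2} + \frac{1}{2} \left(-21\right)\right)\right) = \sqrt{12 + 36} - \left(\left(-19\right)^{2} - \left(\frac{1}{2} - \frac{21}{2}\right)\right) = \sqrt{48} - \left(361 - -10\right) = 4 \sqrt{3} - \left(361 + 10\right) = 4 \sqrt{3} - 371 = -371 + 4 \sqrt{3}$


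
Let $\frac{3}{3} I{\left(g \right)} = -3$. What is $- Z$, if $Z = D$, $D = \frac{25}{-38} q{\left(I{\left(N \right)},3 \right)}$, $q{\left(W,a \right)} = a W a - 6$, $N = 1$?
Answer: $- \frac{825}{38} \approx -21.711$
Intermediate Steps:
$I{\left(g \right)} = -3$
$q{\left(W,a \right)} = -6 + W a^{2}$ ($q{\left(W,a \right)} = W a a - 6 = W a^{2} - 6 = -6 + W a^{2}$)
$D = \frac{825}{38}$ ($D = \frac{25}{-38} \left(-6 - 3 \cdot 3^{2}\right) = 25 \left(- \frac{1}{38}\right) \left(-6 - 27\right) = - \frac{25 \left(-6 - 27\right)}{38} = \left(- \frac{25}{38}\right) \left(-33\right) = \frac{825}{38} \approx 21.711$)
$Z = \frac{825}{38} \approx 21.711$
$- Z = \left(-1\right) \frac{825}{38} = - \frac{825}{38}$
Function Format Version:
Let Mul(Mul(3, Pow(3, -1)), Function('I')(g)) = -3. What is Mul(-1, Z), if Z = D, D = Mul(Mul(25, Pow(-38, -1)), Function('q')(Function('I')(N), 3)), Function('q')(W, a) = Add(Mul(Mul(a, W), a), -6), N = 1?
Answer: Rational(-825, 38) ≈ -21.711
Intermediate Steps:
Function('I')(g) = -3
Function('q')(W, a) = Add(-6, Mul(W, Pow(a, 2))) (Function('q')(W, a) = Add(Mul(Mul(W, a), a), -6) = Add(Mul(W, Pow(a, 2)), -6) = Add(-6, Mul(W, Pow(a, 2))))
D = Rational(825, 38) (D = Mul(Mul(25, Pow(-38, -1)), Add(-6, Mul(-3, Pow(3, 2)))) = Mul(Mul(25, Rational(-1, 38)), Add(-6, Mul(-3, 9))) = Mul(Rational(-25, 38), Add(-6, -27)) = Mul(Rational(-25, 38), -33) = Rational(825, 38) ≈ 21.711)
Z = Rational(825, 38) ≈ 21.711
Mul(-1, Z) = Mul(-1, Rational(825, 38)) = Rational(-825, 38)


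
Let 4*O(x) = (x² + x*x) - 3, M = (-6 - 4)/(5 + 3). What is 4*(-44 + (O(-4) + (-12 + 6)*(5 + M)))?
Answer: -237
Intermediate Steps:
M = -5/4 (M = -10/8 = -10*⅛ = -5/4 ≈ -1.2500)
O(x) = -¾ + x²/2 (O(x) = ((x² + x*x) - 3)/4 = ((x² + x²) - 3)/4 = (2*x² - 3)/4 = (-3 + 2*x²)/4 = -¾ + x²/2)
4*(-44 + (O(-4) + (-12 + 6)*(5 + M))) = 4*(-44 + ((-¾ + (½)*(-4)²) + (-12 + 6)*(5 - 5/4))) = 4*(-44 + ((-¾ + (½)*16) - 6*15/4)) = 4*(-44 + ((-¾ + 8) - 45/2)) = 4*(-44 + (29/4 - 45/2)) = 4*(-44 - 61/4) = 4*(-237/4) = -237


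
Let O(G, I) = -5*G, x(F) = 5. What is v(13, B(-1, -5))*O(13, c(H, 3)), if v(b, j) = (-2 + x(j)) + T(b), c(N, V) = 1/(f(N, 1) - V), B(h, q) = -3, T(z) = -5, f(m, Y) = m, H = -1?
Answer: 130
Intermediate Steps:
c(N, V) = 1/(N - V)
v(b, j) = -2 (v(b, j) = (-2 + 5) - 5 = 3 - 5 = -2)
v(13, B(-1, -5))*O(13, c(H, 3)) = -(-10)*13 = -2*(-65) = 130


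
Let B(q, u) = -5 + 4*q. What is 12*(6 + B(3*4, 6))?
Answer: 588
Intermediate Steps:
12*(6 + B(3*4, 6)) = 12*(6 + (-5 + 4*(3*4))) = 12*(6 + (-5 + 4*12)) = 12*(6 + (-5 + 48)) = 12*(6 + 43) = 12*49 = 588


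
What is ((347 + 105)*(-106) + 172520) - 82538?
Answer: 42070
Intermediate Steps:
((347 + 105)*(-106) + 172520) - 82538 = (452*(-106) + 172520) - 82538 = (-47912 + 172520) - 82538 = 124608 - 82538 = 42070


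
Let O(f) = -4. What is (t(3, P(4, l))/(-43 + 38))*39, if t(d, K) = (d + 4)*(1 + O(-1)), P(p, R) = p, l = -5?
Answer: 819/5 ≈ 163.80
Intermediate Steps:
t(d, K) = -12 - 3*d (t(d, K) = (d + 4)*(1 - 4) = (4 + d)*(-3) = -12 - 3*d)
(t(3, P(4, l))/(-43 + 38))*39 = ((-12 - 3*3)/(-43 + 38))*39 = ((-12 - 9)/(-5))*39 = -⅕*(-21)*39 = (21/5)*39 = 819/5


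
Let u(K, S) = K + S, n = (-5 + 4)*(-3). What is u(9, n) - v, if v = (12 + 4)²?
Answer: -244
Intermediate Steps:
n = 3 (n = -1*(-3) = 3)
v = 256 (v = 16² = 256)
u(9, n) - v = (9 + 3) - 1*256 = 12 - 256 = -244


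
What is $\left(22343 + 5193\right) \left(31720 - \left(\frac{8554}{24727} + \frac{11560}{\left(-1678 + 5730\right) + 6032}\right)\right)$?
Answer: $\frac{54444983900388736}{62336767} \approx 8.734 \cdot 10^{8}$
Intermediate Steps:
$\left(22343 + 5193\right) \left(31720 - \left(\frac{8554}{24727} + \frac{11560}{\left(-1678 + 5730\right) + 6032}\right)\right) = 27536 \left(31720 - \left(\frac{8554}{24727} + \frac{11560}{4052 + 6032}\right)\right) = 27536 \left(31720 - \left(\frac{8554}{24727} + \frac{11560}{10084}\right)\right) = 27536 \left(31720 - \frac{93025664}{62336767}\right) = 27536 \cdot \frac{1977229223576}{62336767} = \frac{54444983900388736}{62336767}$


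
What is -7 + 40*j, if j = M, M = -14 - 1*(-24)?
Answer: 393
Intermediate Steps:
M = 10 (M = -14 + 24 = 10)
j = 10
-7 + 40*j = -7 + 40*10 = -7 + 400 = 393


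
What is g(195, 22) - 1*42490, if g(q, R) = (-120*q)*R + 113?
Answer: -557177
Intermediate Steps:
g(q, R) = 113 - 120*R*q (g(q, R) = -120*R*q + 113 = 113 - 120*R*q)
g(195, 22) - 1*42490 = (113 - 120*22*195) - 1*42490 = (113 - 514800) - 42490 = -514687 - 42490 = -557177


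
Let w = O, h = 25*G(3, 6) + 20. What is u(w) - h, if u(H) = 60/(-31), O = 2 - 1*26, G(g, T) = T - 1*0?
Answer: -5330/31 ≈ -171.94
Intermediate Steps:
G(g, T) = T (G(g, T) = T + 0 = T)
O = -24 (O = 2 - 26 = -24)
h = 170 (h = 25*6 + 20 = 150 + 20 = 170)
w = -24
u(H) = -60/31 (u(H) = 60*(-1/31) = -60/31)
u(w) - h = -60/31 - 1*170 = -60/31 - 170 = -5330/31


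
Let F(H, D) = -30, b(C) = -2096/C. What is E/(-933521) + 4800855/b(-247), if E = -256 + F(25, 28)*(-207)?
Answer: 1106979630752801/1956660016 ≈ 5.6575e+5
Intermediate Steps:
E = 5954 (E = -256 - 30*(-207) = -256 + 6210 = 5954)
E/(-933521) + 4800855/b(-247) = 5954/(-933521) + 4800855/((-2096/(-247))) = 5954*(-1/933521) + 4800855/((-2096*(-1/247))) = -5954/933521 + 4800855/(2096/247) = -5954/933521 + 4800855*(247/2096) = -5954/933521 + 1185811185/2096 = 1106979630752801/1956660016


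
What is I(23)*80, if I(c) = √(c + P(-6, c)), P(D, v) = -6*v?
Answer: 80*I*√115 ≈ 857.9*I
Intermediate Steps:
I(c) = √5*√(-c) (I(c) = √(c - 6*c) = √(-5*c) = √5*√(-c))
I(23)*80 = (√5*√(-1*23))*80 = (√5*√(-23))*80 = (√5*(I*√23))*80 = (I*√115)*80 = 80*I*√115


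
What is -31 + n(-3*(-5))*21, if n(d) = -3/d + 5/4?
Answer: -179/20 ≈ -8.9500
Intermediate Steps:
n(d) = 5/4 - 3/d (n(d) = -3/d + 5*(1/4) = -3/d + 5/4 = 5/4 - 3/d)
-31 + n(-3*(-5))*21 = -31 + (5/4 - 3/((-3*(-5))))*21 = -31 + (5/4 - 3/15)*21 = -31 + (5/4 - 3*1/15)*21 = -31 + (5/4 - 1/5)*21 = -31 + (21/20)*21 = -31 + 441/20 = -179/20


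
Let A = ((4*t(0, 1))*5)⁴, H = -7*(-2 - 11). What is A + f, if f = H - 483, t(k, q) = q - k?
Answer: 159608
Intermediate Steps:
H = 91 (H = -7*(-13) = 91)
f = -392 (f = 91 - 483 = -392)
A = 160000 (A = ((4*(1 - 1*0))*5)⁴ = ((4*(1 + 0))*5)⁴ = ((4*1)*5)⁴ = (4*5)⁴ = 20⁴ = 160000)
A + f = 160000 - 392 = 159608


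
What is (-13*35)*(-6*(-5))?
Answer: -13650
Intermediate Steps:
(-13*35)*(-6*(-5)) = -455*30 = -13650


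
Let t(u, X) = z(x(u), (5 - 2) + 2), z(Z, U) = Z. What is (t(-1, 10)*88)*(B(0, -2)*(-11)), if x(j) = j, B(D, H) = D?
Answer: 0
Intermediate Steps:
t(u, X) = u
(t(-1, 10)*88)*(B(0, -2)*(-11)) = (-1*88)*(0*(-11)) = -88*0 = 0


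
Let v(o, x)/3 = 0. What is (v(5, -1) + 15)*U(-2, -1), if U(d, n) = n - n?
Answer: 0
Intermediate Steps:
v(o, x) = 0 (v(o, x) = 3*0 = 0)
U(d, n) = 0
(v(5, -1) + 15)*U(-2, -1) = (0 + 15)*0 = 15*0 = 0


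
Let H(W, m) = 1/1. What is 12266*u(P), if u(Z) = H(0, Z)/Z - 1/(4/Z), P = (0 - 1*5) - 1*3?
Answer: 91995/4 ≈ 22999.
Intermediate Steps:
H(W, m) = 1
P = -8 (P = (0 - 5) - 3 = -5 - 3 = -8)
u(Z) = 1/Z - Z/4 (u(Z) = 1/Z - 1/(4/Z) = 1/Z - Z/4)
12266*u(P) = 12266*(1/(-8) - ¼*(-8)) = 12266*(-⅛ + 2) = 12266*(15/8) = 91995/4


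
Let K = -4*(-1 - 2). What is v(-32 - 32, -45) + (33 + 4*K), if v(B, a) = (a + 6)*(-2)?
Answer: 159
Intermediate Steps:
v(B, a) = -12 - 2*a (v(B, a) = (6 + a)*(-2) = -12 - 2*a)
K = 12 (K = -4*(-3) = 12)
v(-32 - 32, -45) + (33 + 4*K) = (-12 - 2*(-45)) + (33 + 4*12) = (-12 + 90) + (33 + 48) = 78 + 81 = 159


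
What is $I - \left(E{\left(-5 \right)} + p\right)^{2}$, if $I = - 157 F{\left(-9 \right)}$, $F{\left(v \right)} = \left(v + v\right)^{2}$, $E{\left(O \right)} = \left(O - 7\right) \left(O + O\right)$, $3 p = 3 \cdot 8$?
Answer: $-67252$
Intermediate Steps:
$p = 8$ ($p = \frac{3 \cdot 8}{3} = \frac{1}{3} \cdot 24 = 8$)
$E{\left(O \right)} = 2 O \left(-7 + O\right)$ ($E{\left(O \right)} = \left(-7 + O\right) 2 O = 2 O \left(-7 + O\right)$)
$F{\left(v \right)} = 4 v^{2}$ ($F{\left(v \right)} = \left(2 v\right)^{2} = 4 v^{2}$)
$I = -50868$ ($I = - 157 \cdot 4 \left(-9\right)^{2} = - 157 \cdot 4 \cdot 81 = \left(-157\right) 324 = -50868$)
$I - \left(E{\left(-5 \right)} + p\right)^{2} = -50868 - \left(2 \left(-5\right) \left(-7 - 5\right) + 8\right)^{2} = -50868 - \left(2 \left(-5\right) \left(-12\right) + 8\right)^{2} = -50868 - \left(120 + 8\right)^{2} = -50868 - 128^{2} = -50868 - 16384 = -67252$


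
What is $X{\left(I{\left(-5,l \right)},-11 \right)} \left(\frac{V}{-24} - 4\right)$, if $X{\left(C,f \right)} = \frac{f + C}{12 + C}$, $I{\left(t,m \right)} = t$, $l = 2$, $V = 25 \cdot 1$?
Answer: $\frac{242}{21} \approx 11.524$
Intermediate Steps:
$V = 25$
$X{\left(C,f \right)} = \frac{C + f}{12 + C}$
$X{\left(I{\left(-5,l \right)},-11 \right)} \left(\frac{V}{-24} - 4\right) = \frac{-5 - 11}{12 - 5} \left(\frac{25}{-24} - 4\right) = \frac{1}{7} \left(-16\right) \left(25 \left(- \frac{1}{24}\right) - 4\right) = \frac{1}{7} \left(-16\right) \left(- \frac{25}{24} - 4\right) = \left(- \frac{16}{7}\right) \left(- \frac{121}{24}\right) = \frac{242}{21}$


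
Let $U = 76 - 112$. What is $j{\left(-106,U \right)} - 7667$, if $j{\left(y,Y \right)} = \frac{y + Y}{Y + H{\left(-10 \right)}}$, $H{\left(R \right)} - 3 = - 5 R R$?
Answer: $- \frac{4086369}{533} \approx -7666.7$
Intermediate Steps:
$H{\left(R \right)} = 3 - 5 R^{2}$ ($H{\left(R \right)} = 3 + - 5 R R = 3 - 5 R^{2}$)
$U = -36$
$j{\left(y,Y \right)} = \frac{Y + y}{-497 + Y}$ ($j{\left(y,Y \right)} = \frac{y + Y}{Y + \left(3 - 5 \left(-10\right)^{2}\right)} = \frac{Y + y}{Y + \left(3 - 500\right)} = \frac{Y + y}{Y - 497} = \frac{Y + y}{-497 + Y}$)
$j{\left(-106,U \right)} - 7667 = \frac{-36 - 106}{-497 - 36} - 7667 = \frac{1}{-533} \left(-142\right) - 7667 = \left(- \frac{1}{533}\right) \left(-142\right) - 7667 = \frac{142}{533} - 7667 = - \frac{4086369}{533}$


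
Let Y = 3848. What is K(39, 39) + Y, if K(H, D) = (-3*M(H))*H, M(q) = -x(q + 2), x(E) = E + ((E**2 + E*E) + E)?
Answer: 406796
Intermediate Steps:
x(E) = 2*E + 2*E**2 (x(E) = E + ((E**2 + E**2) + E) = E + (2*E**2 + E) = E + (E + 2*E**2) = 2*E + 2*E**2)
M(q) = -2*(2 + q)*(3 + q) (M(q) = -2*(q + 2)*(1 + (q + 2)) = -2*(2 + q)*(1 + (2 + q)) = -2*(2 + q)*(3 + q))
K(H, D) = 6*H*(2 + H)*(3 + H) (K(H, D) = (-(-6)*(2 + H)*(3 + H))*H = (6*(2 + H)*(3 + H))*H = 6*H*(2 + H)*(3 + H))
K(39, 39) + Y = 6*39*(2 + 39)*(3 + 39) + 3848 = 6*39*41*42 + 3848 = 402948 + 3848 = 406796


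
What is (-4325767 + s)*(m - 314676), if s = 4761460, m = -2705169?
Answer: -1315725327585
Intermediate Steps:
(-4325767 + s)*(m - 314676) = (-4325767 + 4761460)*(-2705169 - 314676) = 435693*(-3019845) = -1315725327585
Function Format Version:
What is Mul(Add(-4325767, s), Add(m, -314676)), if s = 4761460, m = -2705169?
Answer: -1315725327585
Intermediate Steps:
Mul(Add(-4325767, s), Add(m, -314676)) = Mul(Add(-4325767, 4761460), Add(-2705169, -314676)) = Mul(435693, -3019845) = -1315725327585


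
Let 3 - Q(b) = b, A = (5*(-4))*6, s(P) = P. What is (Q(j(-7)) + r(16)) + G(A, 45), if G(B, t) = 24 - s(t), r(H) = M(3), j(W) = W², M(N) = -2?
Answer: -69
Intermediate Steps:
A = -120 (A = -20*6 = -120)
r(H) = -2
G(B, t) = 24 - t
Q(b) = 3 - b
(Q(j(-7)) + r(16)) + G(A, 45) = ((3 - 1*(-7)²) - 2) + (24 - 1*45) = ((3 - 1*49) - 2) + (24 - 45) = ((3 - 49) - 2) - 21 = (-46 - 2) - 21 = -48 - 21 = -69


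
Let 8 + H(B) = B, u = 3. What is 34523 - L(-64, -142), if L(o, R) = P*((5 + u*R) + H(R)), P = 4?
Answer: 36807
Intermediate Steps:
H(B) = -8 + B
L(o, R) = -12 + 16*R (L(o, R) = 4*((5 + 3*R) + (-8 + R)) = 4*(-3 + 4*R) = -12 + 16*R)
34523 - L(-64, -142) = 34523 - (-12 + 16*(-142)) = 34523 - (-12 - 2272) = 34523 - 1*(-2284) = 34523 + 2284 = 36807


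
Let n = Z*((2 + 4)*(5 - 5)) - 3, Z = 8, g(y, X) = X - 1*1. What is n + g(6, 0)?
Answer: -4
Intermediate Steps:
g(y, X) = -1 + X (g(y, X) = X - 1 = -1 + X)
n = -3 (n = 8*((2 + 4)*(5 - 5)) - 3 = 8*(6*0) - 3 = 8*0 - 3 = 0 - 3 = -3)
n + g(6, 0) = -3 + (-1 + 0) = -3 - 1 = -4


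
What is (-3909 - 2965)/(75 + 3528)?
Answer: -6874/3603 ≈ -1.9079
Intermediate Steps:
(-3909 - 2965)/(75 + 3528) = -6874/3603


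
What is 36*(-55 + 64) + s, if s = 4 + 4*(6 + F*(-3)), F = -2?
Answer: 376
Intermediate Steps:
s = 52 (s = 4 + 4*(6 - 2*(-3)) = 4 + 4*(6 + 6) = 4 + 4*12 = 4 + 48 = 52)
36*(-55 + 64) + s = 36*(-55 + 64) + 52 = 36*9 + 52 = 324 + 52 = 376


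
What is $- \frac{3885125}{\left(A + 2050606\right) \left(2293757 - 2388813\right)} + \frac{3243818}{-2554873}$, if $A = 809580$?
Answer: $- \frac{881912306541584163}{694613353777147168} \approx -1.2696$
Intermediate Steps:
$- \frac{3885125}{\left(A + 2050606\right) \left(2293757 - 2388813\right)} + \frac{3243818}{-2554873} = - \frac{3885125}{\left(809580 + 2050606\right) \left(2293757 - 2388813\right)} + \frac{3243818}{-2554873} = - \frac{3885125}{2860186 \left(-95056\right)} + 3243818 \left(- \frac{1}{2554873}\right) = - \frac{3885125}{-271877840416} - \frac{3243818}{2554873} = \left(-3885125\right) \left(- \frac{1}{271877840416}\right) - \frac{3243818}{2554873} = \frac{3885125}{271877840416} - \frac{3243818}{2554873} = - \frac{881912306541584163}{694613353777147168}$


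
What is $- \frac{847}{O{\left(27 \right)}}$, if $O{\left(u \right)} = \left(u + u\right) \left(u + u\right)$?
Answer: $- \frac{847}{2916} \approx -0.29047$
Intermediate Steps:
$O{\left(u \right)} = 4 u^{2}$ ($O{\left(u \right)} = 2 u 2 u = 4 u^{2}$)
$- \frac{847}{O{\left(27 \right)}} = - \frac{847}{4 \cdot 27^{2}} = - \frac{847}{4 \cdot 729} = - \frac{847}{2916}$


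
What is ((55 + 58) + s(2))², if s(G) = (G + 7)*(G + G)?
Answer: 22201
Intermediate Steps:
s(G) = 2*G*(7 + G) (s(G) = (7 + G)*(2*G) = 2*G*(7 + G))
((55 + 58) + s(2))² = ((55 + 58) + 2*2*(7 + 2))² = (113 + 2*2*9)² = (113 + 36)² = 149² = 22201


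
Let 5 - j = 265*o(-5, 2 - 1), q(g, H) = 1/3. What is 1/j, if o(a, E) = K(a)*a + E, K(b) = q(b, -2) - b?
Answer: 3/20420 ≈ 0.00014691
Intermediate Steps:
q(g, H) = 1/3
K(b) = 1/3 - b
o(a, E) = E + a*(1/3 - a) (o(a, E) = (1/3 - a)*a + E = a*(1/3 - a) + E = E + a*(1/3 - a))
j = 20420/3 (j = 5 - 265*((2 - 1) - 1*(-5)**2 + (1/3)*(-5)) = 5 - 265*(1 - 1*25 - 5/3) = 5 - 265*(1 - 25 - 5/3) = 5 - 265*(-77)/3 = 5 - 1*(-20405/3) = 5 + 20405/3 = 20420/3 ≈ 6806.7)
1/j = 1/(20420/3) = 3/20420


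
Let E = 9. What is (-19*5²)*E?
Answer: -4275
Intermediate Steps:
(-19*5²)*E = -19*5²*9 = -19*25*9 = -475*9 = -4275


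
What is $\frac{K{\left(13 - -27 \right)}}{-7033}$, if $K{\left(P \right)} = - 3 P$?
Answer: $\frac{120}{7033} \approx 0.017062$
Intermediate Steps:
$\frac{K{\left(13 - -27 \right)}}{-7033} = \frac{\left(-3\right) \left(13 - -27\right)}{-7033} = - 3 \left(13 + 27\right) \left(- \frac{1}{7033}\right) = \left(-3\right) 40 \left(- \frac{1}{7033}\right) = \left(-120\right) \left(- \frac{1}{7033}\right) = \frac{120}{7033}$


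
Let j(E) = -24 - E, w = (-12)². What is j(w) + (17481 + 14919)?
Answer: 32232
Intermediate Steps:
w = 144
j(w) + (17481 + 14919) = (-24 - 1*144) + (17481 + 14919) = (-24 - 144) + 32400 = -168 + 32400 = 32232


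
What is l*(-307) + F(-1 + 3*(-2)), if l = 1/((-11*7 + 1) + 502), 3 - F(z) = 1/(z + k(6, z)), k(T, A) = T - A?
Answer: 150/71 ≈ 2.1127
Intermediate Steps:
F(z) = 17/6 (F(z) = 3 - 1/(z + (6 - z)) = 3 - 1/6 = 3 - 1*⅙ = 3 - ⅙ = 17/6)
l = 1/426 (l = 1/((-77 + 1) + 502) = 1/(-76 + 502) = 1/426 ≈ 0.0023474)
l*(-307) + F(-1 + 3*(-2)) = (1/426)*(-307) + 17/6 = -307/426 + 17/6 = 150/71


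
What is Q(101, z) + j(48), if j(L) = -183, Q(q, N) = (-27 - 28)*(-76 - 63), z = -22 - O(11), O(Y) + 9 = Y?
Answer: 7462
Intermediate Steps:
O(Y) = -9 + Y
z = -24 (z = -22 - (-9 + 11) = -22 - 1*2 = -22 - 2 = -24)
Q(q, N) = 7645 (Q(q, N) = -55*(-139) = 7645)
Q(101, z) + j(48) = 7645 - 183 = 7462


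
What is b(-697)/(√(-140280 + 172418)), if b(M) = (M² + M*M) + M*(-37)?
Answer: 997407*√32138/32138 ≈ 5563.7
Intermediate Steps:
b(M) = -37*M + 2*M² (b(M) = (M² + M²) - 37*M = 2*M² - 37*M = -37*M + 2*M²)
b(-697)/(√(-140280 + 172418)) = (-697*(-37 + 2*(-697)))/(√(-140280 + 172418)) = (-697*(-37 - 1394))/(√32138) = (-697*(-1431))*(√32138/32138) = 997407*(√32138/32138) = 997407*√32138/32138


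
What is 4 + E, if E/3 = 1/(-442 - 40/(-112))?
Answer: 8230/2061 ≈ 3.9932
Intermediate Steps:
E = -14/2061 (E = 3/(-442 - 40/(-112)) = 3/(-442 - 40*(-1/112)) = 3/(-442 + 5/14) = 3/(-6183/14) = 3*(-14/6183) = -14/2061 ≈ -0.0067928)
4 + E = 4 - 14/2061 = 8230/2061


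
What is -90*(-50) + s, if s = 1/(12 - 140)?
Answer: 575999/128 ≈ 4500.0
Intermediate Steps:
s = -1/128 (s = 1/(-128) = -1/128 ≈ -0.0078125)
-90*(-50) + s = -90*(-50) - 1/128 = 4500 - 1/128 = 575999/128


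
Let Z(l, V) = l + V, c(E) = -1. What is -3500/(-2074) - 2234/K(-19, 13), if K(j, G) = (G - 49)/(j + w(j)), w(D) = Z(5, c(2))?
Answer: -5781145/6222 ≈ -929.15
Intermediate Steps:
Z(l, V) = V + l
w(D) = 4 (w(D) = -1 + 5 = 4)
K(j, G) = (-49 + G)/(4 + j) (K(j, G) = (G - 49)/(j + 4) = (-49 + G)/(4 + j))
-3500/(-2074) - 2234/K(-19, 13) = -3500/(-2074) - 2234*(4 - 19)/(-49 + 13) = -3500*(-1/2074) - 2234/(-36/(-15)) = 1750/1037 - 2234/((-1/15*(-36))) = 1750/1037 - 2234/12/5 = 1750/1037 - 2234*5/12 = 1750/1037 - 5585/6 = -5781145/6222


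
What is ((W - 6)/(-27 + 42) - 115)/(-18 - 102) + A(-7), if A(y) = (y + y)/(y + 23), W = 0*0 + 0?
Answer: 13/150 ≈ 0.086667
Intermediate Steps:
W = 0 (W = 0 + 0 = 0)
A(y) = 2*y/(23 + y) (A(y) = (2*y)/(23 + y) = 2*y/(23 + y))
((W - 6)/(-27 + 42) - 115)/(-18 - 102) + A(-7) = ((0 - 6)/(-27 + 42) - 115)/(-18 - 102) + 2*(-7)/(23 - 7) = (-6/15 - 115)/(-120) + 2*(-7)/16 = (-6*1/15 - 115)*(-1/120) + 2*(-7)*(1/16) = (-⅖ - 115)*(-1/120) - 7/8 = -577/5*(-1/120) - 7/8 = 577/600 - 7/8 = 13/150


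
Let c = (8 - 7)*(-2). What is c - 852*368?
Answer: -313538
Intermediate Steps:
c = -2 (c = 1*(-2) = -2)
c - 852*368 = -2 - 852*368 = -2 - 313536 = -313538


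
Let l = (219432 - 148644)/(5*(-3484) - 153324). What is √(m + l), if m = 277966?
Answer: √506479591057594/42686 ≈ 527.22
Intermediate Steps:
l = -17697/42686 (l = 70788/(-17420 - 153324) = 70788/(-170744) = 70788*(-1/170744) = -17697/42686 ≈ -0.41459)
√(m + l) = √(277966 - 17697/42686) = √(11865238979/42686) = √506479591057594/42686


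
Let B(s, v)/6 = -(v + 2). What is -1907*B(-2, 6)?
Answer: 91536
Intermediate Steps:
B(s, v) = -12 - 6*v (B(s, v) = 6*(-(v + 2)) = 6*(-(2 + v)) = 6*(-2 - v) = -12 - 6*v)
-1907*B(-2, 6) = -1907*(-12 - 6*6) = -1907*(-12 - 36) = -1907*(-48) = 91536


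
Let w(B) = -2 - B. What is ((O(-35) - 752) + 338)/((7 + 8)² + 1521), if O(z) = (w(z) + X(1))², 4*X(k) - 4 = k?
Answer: 12145/27936 ≈ 0.43474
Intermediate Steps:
X(k) = 1 + k/4
O(z) = (-¾ - z)² (O(z) = ((-2 - z) + (1 + (¼)*1))² = ((-2 - z) + (1 + ¼))² = ((-2 - z) + 5/4)² = (-¾ - z)²)
((O(-35) - 752) + 338)/((7 + 8)² + 1521) = (((3 + 4*(-35))²/16 - 752) + 338)/((7 + 8)² + 1521) = (((3 - 140)²/16 - 752) + 338)/(15² + 1521) = (((1/16)*(-137)² - 752) + 338)/(225 + 1521) = (((1/16)*18769 - 752) + 338)/1746 = ((18769/16 - 752) + 338)*(1/1746) = (6737/16 + 338)*(1/1746) = (12145/16)*(1/1746) = 12145/27936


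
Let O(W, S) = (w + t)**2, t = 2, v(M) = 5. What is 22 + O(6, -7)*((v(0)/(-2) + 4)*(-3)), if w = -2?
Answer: 22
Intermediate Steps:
O(W, S) = 0 (O(W, S) = (-2 + 2)**2 = 0**2 = 0)
22 + O(6, -7)*((v(0)/(-2) + 4)*(-3)) = 22 + 0*((5/(-2) + 4)*(-3)) = 22 + 0*((5*(-1/2) + 4)*(-3)) = 22 + 0*((-5/2 + 4)*(-3)) = 22 + 0*((3/2)*(-3)) = 22 + 0*(-9/2) = 22 + 0 = 22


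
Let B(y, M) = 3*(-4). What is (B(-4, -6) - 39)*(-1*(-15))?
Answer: -765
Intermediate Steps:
B(y, M) = -12
(B(-4, -6) - 39)*(-1*(-15)) = (-12 - 39)*(-1*(-15)) = -51*15 = -765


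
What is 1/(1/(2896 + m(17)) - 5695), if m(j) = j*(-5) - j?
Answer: -2794/15911829 ≈ -0.00017559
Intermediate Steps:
m(j) = -6*j (m(j) = -5*j - j = -6*j)
1/(1/(2896 + m(17)) - 5695) = 1/(1/(2896 - 6*17) - 5695) = 1/(1/(2896 - 102) - 5695) = 1/(1/2794 - 5695) = 1/(-15911829/2794) = -2794/15911829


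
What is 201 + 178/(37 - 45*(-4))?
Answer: 43795/217 ≈ 201.82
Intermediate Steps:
201 + 178/(37 - 45*(-4)) = 201 + 178/(37 + 180) = 201 + 178/217 = 43795/217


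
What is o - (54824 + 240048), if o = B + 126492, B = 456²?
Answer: 39556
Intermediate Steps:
B = 207936
o = 334428 (o = 207936 + 126492 = 334428)
o - (54824 + 240048) = 334428 - (54824 + 240048) = 334428 - 1*294872 = 334428 - 294872 = 39556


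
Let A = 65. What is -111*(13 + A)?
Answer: -8658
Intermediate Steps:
-111*(13 + A) = -111*(13 + 65) = -111*78 = -8658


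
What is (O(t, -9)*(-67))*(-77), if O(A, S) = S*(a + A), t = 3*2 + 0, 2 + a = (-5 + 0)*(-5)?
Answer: -1346499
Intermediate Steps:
a = 23 (a = -2 + (-5 + 0)*(-5) = -2 - 5*(-5) = -2 + 25 = 23)
t = 6 (t = 6 + 0 = 6)
O(A, S) = S*(23 + A)
(O(t, -9)*(-67))*(-77) = (-9*(23 + 6)*(-67))*(-77) = (-9*29*(-67))*(-77) = -261*(-67)*(-77) = 17487*(-77) = -1346499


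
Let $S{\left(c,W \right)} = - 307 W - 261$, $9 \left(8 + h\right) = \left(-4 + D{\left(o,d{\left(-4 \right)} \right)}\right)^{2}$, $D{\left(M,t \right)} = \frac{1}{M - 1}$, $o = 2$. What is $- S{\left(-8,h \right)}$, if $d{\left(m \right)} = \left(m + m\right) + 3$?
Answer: $-1888$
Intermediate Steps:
$d{\left(m \right)} = 3 + 2 m$ ($d{\left(m \right)} = 2 m + 3 = 3 + 2 m$)
$D{\left(M,t \right)} = \frac{1}{-1 + M}$
$h = -7$ ($h = -8 + \frac{\left(-4 + \frac{1}{-1 + 2}\right)^{2}}{9} = -8 + \frac{\left(-4 + 1^{-1}\right)^{2}}{9} = -8 + \frac{\left(-4 + 1\right)^{2}}{9} = -8 + \frac{\left(-3\right)^{2}}{9} = -8 + \frac{1}{9} \cdot 9 = -8 + 1 = -7$)
$S{\left(c,W \right)} = -261 - 307 W$
$- S{\left(-8,h \right)} = - (-261 - -2149) = - (-261 + 2149) = \left(-1\right) 1888 = -1888$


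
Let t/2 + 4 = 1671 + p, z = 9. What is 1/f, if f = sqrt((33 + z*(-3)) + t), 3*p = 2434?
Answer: sqrt(11166)/7444 ≈ 0.014195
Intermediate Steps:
p = 2434/3 (p = (1/3)*2434 = 2434/3 ≈ 811.33)
t = 14870/3 (t = -8 + 2*(1671 + 2434/3) = -8 + 2*(7447/3) = -8 + 14894/3 = 14870/3 ≈ 4956.7)
f = 2*sqrt(11166)/3 (f = sqrt((33 + 9*(-3)) + 14870/3) = sqrt((33 - 27) + 14870/3) = sqrt(6 + 14870/3) = sqrt(14888/3) = 2*sqrt(11166)/3 ≈ 70.446)
1/f = 1/(2*sqrt(11166)/3) = sqrt(11166)/7444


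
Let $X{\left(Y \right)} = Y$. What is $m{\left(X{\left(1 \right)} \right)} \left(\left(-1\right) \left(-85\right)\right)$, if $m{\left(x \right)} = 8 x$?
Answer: $680$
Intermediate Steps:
$m{\left(X{\left(1 \right)} \right)} \left(\left(-1\right) \left(-85\right)\right) = 8 \cdot 1 \left(\left(-1\right) \left(-85\right)\right) = 8 \cdot 85 = 680$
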